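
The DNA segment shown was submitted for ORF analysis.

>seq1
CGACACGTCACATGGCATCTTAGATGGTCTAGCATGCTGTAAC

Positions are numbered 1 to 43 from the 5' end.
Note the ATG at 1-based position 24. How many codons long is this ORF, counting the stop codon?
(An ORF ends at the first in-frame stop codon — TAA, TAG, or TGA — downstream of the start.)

3

Codons from position 24: ATG (24–26), GTC (27–29), TAG (30–32).
TAG is the first in-frame stop; that's 3 codons including the stop.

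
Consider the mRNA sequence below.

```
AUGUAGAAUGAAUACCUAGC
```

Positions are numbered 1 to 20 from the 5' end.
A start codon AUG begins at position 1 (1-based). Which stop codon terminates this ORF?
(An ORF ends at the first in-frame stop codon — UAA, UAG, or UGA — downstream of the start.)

UAG

Codons from position 1: AUG (1–3), UAG (4–6).
The first in-frame stop codon is UAG.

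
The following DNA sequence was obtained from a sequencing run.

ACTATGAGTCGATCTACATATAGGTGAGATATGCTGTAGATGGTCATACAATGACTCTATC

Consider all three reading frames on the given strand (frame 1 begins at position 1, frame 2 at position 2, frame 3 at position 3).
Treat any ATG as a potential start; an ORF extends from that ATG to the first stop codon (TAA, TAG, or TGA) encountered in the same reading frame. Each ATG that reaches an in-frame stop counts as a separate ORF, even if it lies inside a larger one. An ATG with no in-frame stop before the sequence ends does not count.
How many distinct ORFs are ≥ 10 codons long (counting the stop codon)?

Frame 1: ACT ATG AGT CGA TCT ACA TAT AGG TGA GAT ATG CTG TAG ATG GTC ATA CAA TGA CTC TAT — ATG at 4, stop TGA at 25 → 24 nt; ATG at 31, stop TAG at 37 → 9 nt; ATG at 40, stop TGA at 52 → 15 nt.
Frame 2: CTA TGA GTC GAT CTA CAT ATA GGT GAG ATA TGC TGT AGA TGG TCA TAC AAT GAC TCT ATC — no ATG→stop ORF.
Frame 3: TAT GAG TCG ATC TAC ATA TAG GTG AGA TAT GCT GTA GAT GGT CAT ACA ATG ACT CTA — no ATG→stop ORF.
No ORF reaches 10 codons. Count = 0.

0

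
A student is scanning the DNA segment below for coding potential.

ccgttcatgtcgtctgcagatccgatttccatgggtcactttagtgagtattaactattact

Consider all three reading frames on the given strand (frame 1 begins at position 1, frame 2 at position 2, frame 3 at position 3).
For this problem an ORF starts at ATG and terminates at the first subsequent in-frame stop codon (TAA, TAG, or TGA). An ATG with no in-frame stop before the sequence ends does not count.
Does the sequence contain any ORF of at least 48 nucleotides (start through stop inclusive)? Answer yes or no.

Frame 1: CCG TTC ATG TCG TCT GCA GAT CCG ATT TCC ATG GGT CAC TTT AGT GAG TAT TAA CTA TTA — ATG at 7, stop TAA at 52 → 48 nt; ATG at 31, stop TAA at 52 → 24 nt.
Frame 2: CGT TCA TGT CGT CTG CAG ATC CGA TTT CCA TGG GTC ACT TTA GTG AGT ATT AAC TAT TAC — no ATG→stop ORF.
Frame 3: GTT CAT GTC GTC TGC AGA TCC GAT TTC CAT GGG TCA CTT TAG TGA GTA TTA ACT ATT ACT — no ATG→stop ORF.
Frame 1 has an ORF of 48 nucleotides (positions 7–54) ≥ 48, so yes.

yes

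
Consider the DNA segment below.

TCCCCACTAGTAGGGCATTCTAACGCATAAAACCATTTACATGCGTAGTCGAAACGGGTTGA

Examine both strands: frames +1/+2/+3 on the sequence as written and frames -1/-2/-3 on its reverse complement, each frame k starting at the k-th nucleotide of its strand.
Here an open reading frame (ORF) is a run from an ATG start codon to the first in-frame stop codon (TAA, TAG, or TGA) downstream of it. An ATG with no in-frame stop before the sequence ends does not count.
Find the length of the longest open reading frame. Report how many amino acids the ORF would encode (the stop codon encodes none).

9

Reverse complement (5'→3'): TCAACCCGTTTCGACTACGCATGTAAATGGTTTTATGCGTTAGAATGCCCTACTAGTGGGGA
Frame +1: TCC CCA CTA GTA GGG CAT TCT AAC GCA TAA AAC CAT TTA CAT GCG TAG TCG AAA CGG GTT — no ATG→stop ORF.
Frame +2: CCC CAC TAG TAG GGC ATT CTA ACG CAT AAA ACC ATT TAC ATG CGT AGT CGA AAC GGG TTG — no ATG→stop ORF.
Frame +3: CCC ACT AGT AGG GCA TTC TAA CGC ATA AAA CCA TTT ACA TGC GTA GTC GAA ACG GGT TGA — no ATG→stop ORF.
Frame -1: TCA ACC CGT TTC GAC TAC GCA TGT AAA TGG TTT TAT GCG TTA GAA TGC CCT ACT AGT GGG — no ATG→stop ORF.
Frame -2: CAA CCC GTT TCG ACT ACG CAT GTA AAT GGT TTT ATG CGT TAG AAT GCC CTA CTA GTG GGG — ATG at 35, stop TAG at 41 → 9 nt.
Frame -3: AAC CCG TTT CGA CTA CGC ATG TAA ATG GTT TTA TGC GTT AGA ATG CCC TAC TAG TGG GGA — ATG at 21, stop TAA at 24 → 6 nt; ATG at 27, stop TAG at 54 → 30 nt; ATG at 45, stop TAG at 54 → 12 nt.
Longest: frame -3, positions 27–56, 30 nt = 10 codons = 9 aa. → 9 amino acids.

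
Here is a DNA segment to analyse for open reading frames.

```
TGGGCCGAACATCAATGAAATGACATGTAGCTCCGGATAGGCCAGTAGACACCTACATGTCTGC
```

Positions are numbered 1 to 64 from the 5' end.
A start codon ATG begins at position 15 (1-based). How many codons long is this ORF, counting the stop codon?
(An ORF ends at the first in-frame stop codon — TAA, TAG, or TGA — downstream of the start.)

3

Codons from position 15: ATG (15–17), AAA (18–20), TGA (21–23).
TGA is the first in-frame stop; that's 3 codons including the stop.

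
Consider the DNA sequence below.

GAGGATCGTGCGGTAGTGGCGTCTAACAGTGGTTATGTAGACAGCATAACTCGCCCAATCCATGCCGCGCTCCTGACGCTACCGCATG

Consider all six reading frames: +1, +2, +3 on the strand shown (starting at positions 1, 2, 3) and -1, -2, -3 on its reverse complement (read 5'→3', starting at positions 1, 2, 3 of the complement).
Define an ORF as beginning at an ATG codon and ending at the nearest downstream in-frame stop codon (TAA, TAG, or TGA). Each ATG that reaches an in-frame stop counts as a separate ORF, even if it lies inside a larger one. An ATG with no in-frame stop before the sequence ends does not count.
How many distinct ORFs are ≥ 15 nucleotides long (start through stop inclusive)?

Reverse complement (5'→3'): CATGCGGTAGCGTCAGGAGCGCGGCATGGATTGGGCGAGTTATGCTGTCTACATAACCACTGTTAGACGCCACTACCGCACGATCCTC
Frame +1: GAG GAT CGT GCG GTA GTG GCG TCT AAC AGT GGT TAT GTA GAC AGC ATA ACT CGC CCA ATC CAT GCC GCG CTC CTG ACG CTA CCG CAT — no ATG→stop ORF.
Frame +2: AGG ATC GTG CGG TAG TGG CGT CTA ACA GTG GTT ATG TAG ACA GCA TAA CTC GCC CAA TCC ATG CCG CGC TCC TGA CGC TAC CGC ATG — ATG at 35, stop TAG at 38 → 6 nt; ATG at 62, stop TGA at 74 → 15 nt.
Frame +3: GGA TCG TGC GGT AGT GGC GTC TAA CAG TGG TTA TGT AGA CAG CAT AAC TCG CCC AAT CCA TGC CGC GCT CCT GAC GCT ACC GCA — no ATG→stop ORF.
Frame -1: CAT GCG GTA GCG TCA GGA GCG CGG CAT GGA TTG GGC GAG TTA TGC TGT CTA CAT AAC CAC TGT TAG ACG CCA CTA CCG CAC GAT CCT — no ATG→stop ORF.
Frame -2: ATG CGG TAG CGT CAG GAG CGC GGC ATG GAT TGG GCG AGT TAT GCT GTC TAC ATA ACC ACT GTT AGA CGC CAC TAC CGC ACG ATC CTC — ATG at 2, stop TAG at 8 → 9 nt.
Frame -3: TGC GGT AGC GTC AGG AGC GCG GCA TGG ATT GGG CGA GTT ATG CTG TCT ACA TAA CCA CTG TTA GAC GCC ACT ACC GCA CGA TCC — ATG at 42, stop TAA at 54 → 15 nt.
ORFs ≥ 15 nucleotides: frame +2 62–76 (15 nucleotides), frame -3 42–56 (15 nucleotides). Count = 2.

2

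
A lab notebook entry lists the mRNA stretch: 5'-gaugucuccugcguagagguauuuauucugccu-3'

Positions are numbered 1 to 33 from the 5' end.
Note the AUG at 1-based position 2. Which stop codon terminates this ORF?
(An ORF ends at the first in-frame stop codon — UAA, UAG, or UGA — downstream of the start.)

Codons from position 2: AUG (2–4), UCU (5–7), CCU (8–10), GCG (11–13), UAG (14–16).
The first in-frame stop codon is UAG.

UAG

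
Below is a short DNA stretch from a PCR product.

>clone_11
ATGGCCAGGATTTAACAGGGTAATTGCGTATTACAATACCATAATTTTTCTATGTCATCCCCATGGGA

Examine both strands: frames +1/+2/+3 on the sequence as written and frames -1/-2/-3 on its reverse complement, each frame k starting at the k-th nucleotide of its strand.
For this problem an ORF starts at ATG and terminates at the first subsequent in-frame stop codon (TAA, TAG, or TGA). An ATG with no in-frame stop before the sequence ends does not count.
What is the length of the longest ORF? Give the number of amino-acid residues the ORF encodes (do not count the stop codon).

Reverse complement (5'→3'): TCCCATGGGGATGACATAGAAAAATTATGGTATTGTAATACGCAATTACCCTGTTAAATCCTGGCCAT
Frame +1: ATG GCC AGG ATT TAA CAG GGT AAT TGC GTA TTA CAA TAC CAT AAT TTT TCT ATG TCA TCC CCA TGG — ATG at 1, stop TAA at 13 → 15 nt.
Frame +2: TGG CCA GGA TTT AAC AGG GTA ATT GCG TAT TAC AAT ACC ATA ATT TTT CTA TGT CAT CCC CAT GGG — no ATG→stop ORF.
Frame +3: GGC CAG GAT TTA ACA GGG TAA TTG CGT ATT ACA ATA CCA TAA TTT TTC TAT GTC ATC CCC ATG GGA — no ATG→stop ORF.
Frame -1: TCC CAT GGG GAT GAC ATA GAA AAA TTA TGG TAT TGT AAT ACG CAA TTA CCC TGT TAA ATC CTG GCC — no ATG→stop ORF.
Frame -2: CCC ATG GGG ATG ACA TAG AAA AAT TAT GGT ATT GTA ATA CGC AAT TAC CCT GTT AAA TCC TGG CCA — ATG at 5, stop TAG at 17 → 15 nt; ATG at 11, stop TAG at 17 → 9 nt.
Frame -3: CCA TGG GGA TGA CAT AGA AAA ATT ATG GTA TTG TAA TAC GCA ATT ACC CTG TTA AAT CCT GGC CAT — ATG at 27, stop TAA at 36 → 12 nt.
Longest: frame +1, positions 1–15, 15 nt = 5 codons = 4 aa. → 4 amino acids.

4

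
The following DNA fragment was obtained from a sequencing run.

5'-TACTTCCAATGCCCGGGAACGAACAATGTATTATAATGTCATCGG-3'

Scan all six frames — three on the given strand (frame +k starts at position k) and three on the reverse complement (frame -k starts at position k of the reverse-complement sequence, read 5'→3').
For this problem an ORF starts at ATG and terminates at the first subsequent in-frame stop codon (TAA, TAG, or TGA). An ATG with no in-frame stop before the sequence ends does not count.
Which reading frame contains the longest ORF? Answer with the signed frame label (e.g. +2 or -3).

-1

Reverse complement (5'→3'): CCGATGACATTATAATACATTGTTCGTTCCCGGGCATTGGAAGTA
Frame +1: TAC TTC CAA TGC CCG GGA ACG AAC AAT GTA TTA TAA TGT CAT CGG — no ATG→stop ORF.
Frame +2: ACT TCC AAT GCC CGG GAA CGA ACA ATG TAT TAT AAT GTC ATC — no ATG→stop ORF.
Frame +3: CTT CCA ATG CCC GGG AAC GAA CAA TGT ATT ATA ATG TCA TCG — no ATG→stop ORF.
Frame -1: CCG ATG ACA TTA TAA TAC ATT GTT CGT TCC CGG GCA TTG GAA GTA — ATG at 4, stop TAA at 13 → 12 nt.
Frame -2: CGA TGA CAT TAT AAT ACA TTG TTC GTT CCC GGG CAT TGG AAG — no ATG→stop ORF.
Frame -3: GAT GAC ATT ATA ATA CAT TGT TCG TTC CCG GGC ATT GGA AGT — no ATG→stop ORF.
Longest ORF is 12 nt in frame -1 (positions 4–15).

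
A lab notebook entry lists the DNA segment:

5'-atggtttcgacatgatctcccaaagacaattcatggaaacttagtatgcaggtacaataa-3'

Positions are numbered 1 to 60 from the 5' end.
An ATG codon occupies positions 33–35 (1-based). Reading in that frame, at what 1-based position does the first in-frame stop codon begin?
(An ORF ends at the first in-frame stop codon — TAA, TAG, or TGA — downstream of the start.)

Codons from position 33: ATG (33–35), GAA (36–38), ACT (39–41), TAG (42–44).
TAG is a stop codon; it begins at position 42.

42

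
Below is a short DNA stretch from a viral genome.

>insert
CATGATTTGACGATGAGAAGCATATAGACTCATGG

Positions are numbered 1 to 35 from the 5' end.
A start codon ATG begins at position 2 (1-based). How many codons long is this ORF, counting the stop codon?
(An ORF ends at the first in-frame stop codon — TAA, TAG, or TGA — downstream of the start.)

Codons from position 2: ATG (2–4), ATT (5–7), TGA (8–10).
TGA is the first in-frame stop; that's 3 codons including the stop.

3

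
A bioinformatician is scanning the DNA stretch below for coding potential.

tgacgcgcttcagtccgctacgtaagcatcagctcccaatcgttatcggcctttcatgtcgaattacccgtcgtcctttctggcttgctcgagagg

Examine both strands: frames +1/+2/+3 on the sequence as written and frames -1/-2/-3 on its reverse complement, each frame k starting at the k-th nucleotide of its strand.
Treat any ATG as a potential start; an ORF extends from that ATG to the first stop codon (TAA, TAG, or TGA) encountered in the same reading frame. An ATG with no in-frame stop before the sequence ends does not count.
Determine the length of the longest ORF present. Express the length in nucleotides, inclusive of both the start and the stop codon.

Reverse complement (5'→3'): CCTCTCGAGCAAGCCAGAAAGGACGACGGGTAATTCGACATGAAAGGCCGATAACGATTGGGAGCTGATGCTTACGTAGCGGACTGAAGCGCGTCA
Frame +1: TGA CGC GCT TCA GTC CGC TAC GTA AGC ATC AGC TCC CAA TCG TTA TCG GCC TTT CAT GTC GAA TTA CCC GTC GTC CTT TCT GGC TTG CTC GAG AGG — no ATG→stop ORF.
Frame +2: GAC GCG CTT CAG TCC GCT ACG TAA GCA TCA GCT CCC AAT CGT TAT CGG CCT TTC ATG TCG AAT TAC CCG TCG TCC TTT CTG GCT TGC TCG AGA — no ATG→stop ORF.
Frame +3: ACG CGC TTC AGT CCG CTA CGT AAG CAT CAG CTC CCA ATC GTT ATC GGC CTT TCA TGT CGA ATT ACC CGT CGT CCT TTC TGG CTT GCT CGA GAG — no ATG→stop ORF.
Frame -1: CCT CTC GAG CAA GCC AGA AAG GAC GAC GGG TAA TTC GAC ATG AAA GGC CGA TAA CGA TTG GGA GCT GAT GCT TAC GTA GCG GAC TGA AGC GCG TCA — ATG at 40, stop TAA at 52 → 15 nt.
Frame -2: CTC TCG AGC AAG CCA GAA AGG ACG ACG GGT AAT TCG ACA TGA AAG GCC GAT AAC GAT TGG GAG CTG ATG CTT ACG TAG CGG ACT GAA GCG CGT — ATG at 68, stop TAG at 77 → 12 nt.
Frame -3: TCT CGA GCA AGC CAG AAA GGA CGA CGG GTA ATT CGA CAT GAA AGG CCG ATA ACG ATT GGG AGC TGA TGC TTA CGT AGC GGA CTG AAG CGC GTC — no ATG→stop ORF.
Longest: frame -1, positions 40–54, 15 nt = 5 codons = 4 aa. → 15 nucleotides.

15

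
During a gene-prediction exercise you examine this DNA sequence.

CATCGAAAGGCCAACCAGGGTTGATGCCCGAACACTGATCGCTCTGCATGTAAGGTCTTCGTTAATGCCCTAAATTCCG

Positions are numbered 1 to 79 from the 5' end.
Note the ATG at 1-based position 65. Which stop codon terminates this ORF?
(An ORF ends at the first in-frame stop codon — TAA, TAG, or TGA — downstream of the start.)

TAA

Codons from position 65: ATG (65–67), CCC (68–70), TAA (71–73).
The first in-frame stop codon is TAA.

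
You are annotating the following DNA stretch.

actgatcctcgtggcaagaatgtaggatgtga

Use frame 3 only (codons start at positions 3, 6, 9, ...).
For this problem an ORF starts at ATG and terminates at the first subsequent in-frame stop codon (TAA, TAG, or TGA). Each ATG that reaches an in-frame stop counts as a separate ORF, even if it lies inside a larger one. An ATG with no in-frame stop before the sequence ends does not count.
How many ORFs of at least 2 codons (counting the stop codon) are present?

1

Frame 3: TGA TCC TCG TGG CAA GAA TGT AGG ATG TGA — ATG at 27, stop TGA at 30 → 6 nt.
ORFs ≥ 2 codons: frame 3 27–32 (2 codons). Count = 1.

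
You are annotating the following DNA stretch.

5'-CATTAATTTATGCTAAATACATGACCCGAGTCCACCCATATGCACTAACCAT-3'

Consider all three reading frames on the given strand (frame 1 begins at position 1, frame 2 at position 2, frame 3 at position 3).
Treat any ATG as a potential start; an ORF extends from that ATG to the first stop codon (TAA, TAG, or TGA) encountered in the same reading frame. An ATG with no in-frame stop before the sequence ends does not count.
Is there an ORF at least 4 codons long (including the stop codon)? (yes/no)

Frame 1: CAT TAA TTT ATG CTA AAT ACA TGA CCC GAG TCC ACC CAT ATG CAC TAA CCA — ATG at 10, stop TGA at 22 → 15 nt; ATG at 40, stop TAA at 46 → 9 nt.
Frame 2: ATT AAT TTA TGC TAA ATA CAT GAC CCG AGT CCA CCC ATA TGC ACT AAC CAT — no ATG→stop ORF.
Frame 3: TTA ATT TAT GCT AAA TAC ATG ACC CGA GTC CAC CCA TAT GCA CTA ACC — no ATG→stop ORF.
Frame 1 has an ORF of 5 codons (positions 10–24) ≥ 4, so yes.

yes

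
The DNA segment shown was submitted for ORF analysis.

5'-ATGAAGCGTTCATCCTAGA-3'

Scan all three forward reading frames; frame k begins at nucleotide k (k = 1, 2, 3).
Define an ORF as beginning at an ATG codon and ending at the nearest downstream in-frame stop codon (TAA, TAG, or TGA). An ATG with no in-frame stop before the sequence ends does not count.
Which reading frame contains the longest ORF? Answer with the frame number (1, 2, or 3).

1

Frame 1: ATG AAG CGT TCA TCC TAG — ATG at 1, stop TAG at 16 → 18 nt.
Frame 2: TGA AGC GTT CAT CCT AGA — no ATG→stop ORF.
Frame 3: GAA GCG TTC ATC CTA — no ATG→stop ORF.
Longest ORF is 18 nt in frame 1 (positions 1–18).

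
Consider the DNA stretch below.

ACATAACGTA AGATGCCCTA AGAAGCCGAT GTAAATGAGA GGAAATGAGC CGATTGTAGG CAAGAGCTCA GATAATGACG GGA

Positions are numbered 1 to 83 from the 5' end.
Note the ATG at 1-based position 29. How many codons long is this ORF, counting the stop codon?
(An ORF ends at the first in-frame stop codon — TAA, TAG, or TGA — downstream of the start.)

Codons from position 29: ATG (29–31), TAA (32–34).
TAA is the first in-frame stop; that's 2 codons including the stop.

2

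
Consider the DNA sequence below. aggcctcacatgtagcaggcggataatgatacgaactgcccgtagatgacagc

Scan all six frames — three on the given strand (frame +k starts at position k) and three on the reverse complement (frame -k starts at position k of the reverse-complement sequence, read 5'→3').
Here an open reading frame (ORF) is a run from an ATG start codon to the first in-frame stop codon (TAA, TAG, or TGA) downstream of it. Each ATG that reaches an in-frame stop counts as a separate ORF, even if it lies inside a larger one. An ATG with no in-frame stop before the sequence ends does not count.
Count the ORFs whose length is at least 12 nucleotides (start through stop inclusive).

Reverse complement (5'→3'): GCTGTCATCTACGGGCAGTTCGTATCATTATCCGCCTGCTACATGTGAGGCCT
Frame +1: AGG CCT CAC ATG TAG CAG GCG GAT AAT GAT ACG AAC TGC CCG TAG ATG ACA — ATG at 10, stop TAG at 13 → 6 nt.
Frame +2: GGC CTC ACA TGT AGC AGG CGG ATA ATG ATA CGA ACT GCC CGT AGA TGA CAG — ATG at 26, stop TGA at 47 → 24 nt.
Frame +3: GCC TCA CAT GTA GCA GGC GGA TAA TGA TAC GAA CTG CCC GTA GAT GAC AGC — no ATG→stop ORF.
Frame -1: GCT GTC ATC TAC GGG CAG TTC GTA TCA TTA TCC GCC TGC TAC ATG TGA GGC — ATG at 43, stop TGA at 46 → 6 nt.
Frame -2: CTG TCA TCT ACG GGC AGT TCG TAT CAT TAT CCG CCT GCT ACA TGT GAG GCC — no ATG→stop ORF.
Frame -3: TGT CAT CTA CGG GCA GTT CGT ATC ATT ATC CGC CTG CTA CAT GTG AGG CCT — no ATG→stop ORF.
ORFs ≥ 12 nucleotides: frame +2 26–49 (24 nucleotides). Count = 1.

1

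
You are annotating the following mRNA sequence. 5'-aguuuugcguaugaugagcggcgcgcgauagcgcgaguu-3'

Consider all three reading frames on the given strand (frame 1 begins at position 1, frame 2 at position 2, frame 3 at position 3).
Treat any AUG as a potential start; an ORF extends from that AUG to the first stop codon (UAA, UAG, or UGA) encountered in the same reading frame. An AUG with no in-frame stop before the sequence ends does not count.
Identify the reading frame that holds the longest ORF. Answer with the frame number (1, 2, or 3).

2

Frame 1: AGU UUU GCG UAU GAU GAG CGG CGC GCG AUA GCG CGA GUU — no AUG→stop ORF.
Frame 2: GUU UUG CGU AUG AUG AGC GGC GCG CGA UAG CGC GAG — AUG at 11, stop UAG at 29 → 21 nt; AUG at 14, stop UAG at 29 → 18 nt.
Frame 3: UUU UGC GUA UGA UGA GCG GCG CGC GAU AGC GCG AGU — no AUG→stop ORF.
Longest ORF is 21 nt in frame 2 (positions 11–31).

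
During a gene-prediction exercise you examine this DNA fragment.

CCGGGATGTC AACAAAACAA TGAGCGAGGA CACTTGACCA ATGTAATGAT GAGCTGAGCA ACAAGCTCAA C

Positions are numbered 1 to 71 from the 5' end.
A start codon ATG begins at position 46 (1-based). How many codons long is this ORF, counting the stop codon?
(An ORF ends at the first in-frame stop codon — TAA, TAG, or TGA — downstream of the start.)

4

Codons from position 46: ATG (46–48), ATG (49–51), AGC (52–54), TGA (55–57).
TGA is the first in-frame stop; that's 4 codons including the stop.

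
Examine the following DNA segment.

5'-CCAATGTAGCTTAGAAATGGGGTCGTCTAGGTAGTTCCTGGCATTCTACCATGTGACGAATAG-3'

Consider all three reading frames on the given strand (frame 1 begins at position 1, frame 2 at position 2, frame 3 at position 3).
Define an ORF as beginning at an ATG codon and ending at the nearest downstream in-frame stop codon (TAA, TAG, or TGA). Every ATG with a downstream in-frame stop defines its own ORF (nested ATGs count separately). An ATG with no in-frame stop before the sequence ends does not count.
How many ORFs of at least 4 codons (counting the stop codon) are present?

1

Frame 1: CCA ATG TAG CTT AGA AAT GGG GTC GTC TAG GTA GTT CCT GGC ATT CTA CCA TGT GAC GAA TAG — ATG at 4, stop TAG at 7 → 6 nt.
Frame 2: CAA TGT AGC TTA GAA ATG GGG TCG TCT AGG TAG TTC CTG GCA TTC TAC CAT GTG ACG AAT — ATG at 17, stop TAG at 32 → 18 nt.
Frame 3: AAT GTA GCT TAG AAA TGG GGT CGT CTA GGT AGT TCC TGG CAT TCT ACC ATG TGA CGA ATA — ATG at 51, stop TGA at 54 → 6 nt.
ORFs ≥ 4 codons: frame 2 17–34 (6 codons). Count = 1.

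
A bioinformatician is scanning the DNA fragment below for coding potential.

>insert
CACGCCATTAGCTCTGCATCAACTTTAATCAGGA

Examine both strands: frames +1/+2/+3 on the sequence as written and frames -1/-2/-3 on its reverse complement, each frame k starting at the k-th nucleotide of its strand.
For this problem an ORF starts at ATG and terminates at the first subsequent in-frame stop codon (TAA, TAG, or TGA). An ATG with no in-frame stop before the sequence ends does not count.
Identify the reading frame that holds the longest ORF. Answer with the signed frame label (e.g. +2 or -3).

-1

Reverse complement (5'→3'): TCCTGATTAAAGTTGATGCAGAGCTAATGGCGTG
Frame +1: CAC GCC ATT AGC TCT GCA TCA ACT TTA ATC AGG — no ATG→stop ORF.
Frame +2: ACG CCA TTA GCT CTG CAT CAA CTT TAA TCA GGA — no ATG→stop ORF.
Frame +3: CGC CAT TAG CTC TGC ATC AAC TTT AAT CAG — no ATG→stop ORF.
Frame -1: TCC TGA TTA AAG TTG ATG CAG AGC TAA TGG CGT — ATG at 16, stop TAA at 25 → 12 nt.
Frame -2: CCT GAT TAA AGT TGA TGC AGA GCT AAT GGC GTG — no ATG→stop ORF.
Frame -3: CTG ATT AAA GTT GAT GCA GAG CTA ATG GCG — no ATG→stop ORF.
Longest ORF is 12 nt in frame -1 (positions 16–27).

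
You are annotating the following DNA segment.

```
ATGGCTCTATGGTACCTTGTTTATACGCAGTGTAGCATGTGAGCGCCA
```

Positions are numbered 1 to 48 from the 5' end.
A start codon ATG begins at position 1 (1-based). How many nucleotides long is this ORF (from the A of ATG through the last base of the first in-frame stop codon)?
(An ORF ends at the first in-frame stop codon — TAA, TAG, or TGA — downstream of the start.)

Codons from position 1: ATG (1–3), GCT (4–6), CTA (7–9), TGG (10–12), TAC (13–15), CTT (16–18), GTT (19–21), TAT (22–24), ACG (25–27), CAG (28–30), TGT (31–33), AGC (34–36), ATG (37–39), TGA (40–42).
TGA is the first in-frame stop; ORF spans 1–42, 42 nucleotides.

42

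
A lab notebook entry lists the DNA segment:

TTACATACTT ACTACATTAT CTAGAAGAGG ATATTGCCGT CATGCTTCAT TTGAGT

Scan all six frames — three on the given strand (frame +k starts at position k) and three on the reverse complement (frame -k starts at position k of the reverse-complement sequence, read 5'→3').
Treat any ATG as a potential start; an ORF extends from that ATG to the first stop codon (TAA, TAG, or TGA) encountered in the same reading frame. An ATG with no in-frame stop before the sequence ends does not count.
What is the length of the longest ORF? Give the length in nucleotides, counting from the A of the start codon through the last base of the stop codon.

30

Reverse complement (5'→3'): ACTCAAATGAAGCATGACGGCAATATCCTCTTCTAGATAATGTAGTAAGTATGTAA
Frame +1: TTA CAT ACT TAC TAC ATT ATC TAG AAG AGG ATA TTG CCG TCA TGC TTC ATT TGA — no ATG→stop ORF.
Frame +2: TAC ATA CTT ACT ACA TTA TCT AGA AGA GGA TAT TGC CGT CAT GCT TCA TTT GAG — no ATG→stop ORF.
Frame +3: ACA TAC TTA CTA CAT TAT CTA GAA GAG GAT ATT GCC GTC ATG CTT CAT TTG AGT — no ATG→stop ORF.
Frame -1: ACT CAA ATG AAG CAT GAC GGC AAT ATC CTC TTC TAG ATA ATG TAG TAA GTA TGT — ATG at 7, stop TAG at 34 → 30 nt; ATG at 40, stop TAG at 43 → 6 nt.
Frame -2: CTC AAA TGA AGC ATG ACG GCA ATA TCC TCT TCT AGA TAA TGT AGT AAG TAT GTA — ATG at 14, stop TAA at 38 → 27 nt.
Frame -3: TCA AAT GAA GCA TGA CGG CAA TAT CCT CTT CTA GAT AAT GTA GTA AGT ATG TAA — ATG at 51, stop TAA at 54 → 6 nt.
Longest: frame -1, positions 7–36, 30 nt = 10 codons = 9 aa. → 30 nucleotides.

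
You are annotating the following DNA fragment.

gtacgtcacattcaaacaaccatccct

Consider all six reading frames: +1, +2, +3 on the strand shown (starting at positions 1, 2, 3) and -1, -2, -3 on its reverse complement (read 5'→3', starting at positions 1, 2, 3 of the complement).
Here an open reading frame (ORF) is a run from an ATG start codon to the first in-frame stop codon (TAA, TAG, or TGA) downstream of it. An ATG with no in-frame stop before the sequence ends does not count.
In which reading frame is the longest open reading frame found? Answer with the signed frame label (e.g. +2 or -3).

-2

Reverse complement (5'→3'): AGGGATGGTTGTTTGAATGTGACGTAC
Frame +1: GTA CGT CAC ATT CAA ACA ACC ATC CCT — no ATG→stop ORF.
Frame +2: TAC GTC ACA TTC AAA CAA CCA TCC — no ATG→stop ORF.
Frame +3: ACG TCA CAT TCA AAC AAC CAT CCC — no ATG→stop ORF.
Frame -1: AGG GAT GGT TGT TTG AAT GTG ACG TAC — no ATG→stop ORF.
Frame -2: GGG ATG GTT GTT TGA ATG TGA CGT — ATG at 5, stop TGA at 14 → 12 nt; ATG at 17, stop TGA at 20 → 6 nt.
Frame -3: GGA TGG TTG TTT GAA TGT GAC GTA — no ATG→stop ORF.
Longest ORF is 12 nt in frame -2 (positions 5–16).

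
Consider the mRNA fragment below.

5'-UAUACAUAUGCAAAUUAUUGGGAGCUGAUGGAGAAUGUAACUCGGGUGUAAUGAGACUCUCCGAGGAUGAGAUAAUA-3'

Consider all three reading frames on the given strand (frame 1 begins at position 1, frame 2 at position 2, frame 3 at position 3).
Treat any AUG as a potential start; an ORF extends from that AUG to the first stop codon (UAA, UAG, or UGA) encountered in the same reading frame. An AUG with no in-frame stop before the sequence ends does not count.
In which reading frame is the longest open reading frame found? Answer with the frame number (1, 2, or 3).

Frame 1: UAU ACA UAU GCA AAU UAU UGG GAG CUG AUG GAG AAU GUA ACU CGG GUG UAA UGA GAC UCU CCG AGG AUG AGA UAA — AUG at 28, stop UAA at 49 → 24 nt; AUG at 67, stop UAA at 73 → 9 nt.
Frame 2: AUA CAU AUG CAA AUU AUU GGG AGC UGA UGG AGA AUG UAA CUC GGG UGU AAU GAG ACU CUC CGA GGA UGA GAU AAU — AUG at 8, stop UGA at 26 → 21 nt; AUG at 35, stop UAA at 38 → 6 nt.
Frame 3: UAC AUA UGC AAA UUA UUG GGA GCU GAU GGA GAA UGU AAC UCG GGU GUA AUG AGA CUC UCC GAG GAU GAG AUA AUA — no AUG→stop ORF.
Longest ORF is 24 nt in frame 1 (positions 28–51).

1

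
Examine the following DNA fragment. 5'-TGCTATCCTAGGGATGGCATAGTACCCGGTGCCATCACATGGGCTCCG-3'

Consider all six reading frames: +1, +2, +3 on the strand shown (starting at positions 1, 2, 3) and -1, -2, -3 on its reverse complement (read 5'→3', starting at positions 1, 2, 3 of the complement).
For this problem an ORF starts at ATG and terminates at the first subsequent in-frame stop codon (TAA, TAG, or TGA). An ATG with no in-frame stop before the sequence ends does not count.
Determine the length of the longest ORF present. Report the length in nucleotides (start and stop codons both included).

Reverse complement (5'→3'): CGGAGCCCATGTGATGGCACCGGGTACTATGCCATCCCTAGGATAGCA
Frame +1: TGC TAT CCT AGG GAT GGC ATA GTA CCC GGT GCC ATC ACA TGG GCT CCG — no ATG→stop ORF.
Frame +2: GCT ATC CTA GGG ATG GCA TAG TAC CCG GTG CCA TCA CAT GGG CTC — ATG at 14, stop TAG at 20 → 9 nt.
Frame +3: CTA TCC TAG GGA TGG CAT AGT ACC CGG TGC CAT CAC ATG GGC TCC — no ATG→stop ORF.
Frame -1: CGG AGC CCA TGT GAT GGC ACC GGG TAC TAT GCC ATC CCT AGG ATA GCA — no ATG→stop ORF.
Frame -2: GGA GCC CAT GTG ATG GCA CCG GGT ACT ATG CCA TCC CTA GGA TAG — ATG at 14, stop TAG at 44 → 33 nt; ATG at 29, stop TAG at 44 → 18 nt.
Frame -3: GAG CCC ATG TGA TGG CAC CGG GTA CTA TGC CAT CCC TAG GAT AGC — ATG at 9, stop TGA at 12 → 6 nt.
Longest: frame -2, positions 14–46, 33 nt = 11 codons = 10 aa. → 33 nucleotides.

33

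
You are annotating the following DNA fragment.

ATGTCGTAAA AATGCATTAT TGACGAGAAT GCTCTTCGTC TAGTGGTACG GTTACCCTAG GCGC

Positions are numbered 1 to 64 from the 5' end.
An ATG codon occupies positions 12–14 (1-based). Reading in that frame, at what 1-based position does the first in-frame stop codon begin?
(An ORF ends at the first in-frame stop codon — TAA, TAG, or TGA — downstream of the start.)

21

Codons from position 12: ATG (12–14), CAT (15–17), TAT (18–20), TGA (21–23).
TGA is a stop codon; it begins at position 21.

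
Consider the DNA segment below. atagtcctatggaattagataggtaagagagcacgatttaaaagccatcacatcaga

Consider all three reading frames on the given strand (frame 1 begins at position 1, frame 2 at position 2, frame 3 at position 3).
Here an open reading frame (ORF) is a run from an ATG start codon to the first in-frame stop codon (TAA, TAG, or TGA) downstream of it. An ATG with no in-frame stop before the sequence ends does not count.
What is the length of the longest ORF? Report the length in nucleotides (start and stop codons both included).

18

Frame 1: ATA GTC CTA TGG AAT TAG ATA GGT AAG AGA GCA CGA TTT AAA AGC CAT CAC ATC AGA — no ATG→stop ORF.
Frame 2: TAG TCC TAT GGA ATT AGA TAG GTA AGA GAG CAC GAT TTA AAA GCC ATC ACA TCA — no ATG→stop ORF.
Frame 3: AGT CCT ATG GAA TTA GAT AGG TAA GAG AGC ACG ATT TAA AAG CCA TCA CAT CAG — ATG at 9, stop TAA at 24 → 18 nt.
Longest: frame 3, positions 9–26, 18 nt = 6 codons = 5 aa. → 18 nucleotides.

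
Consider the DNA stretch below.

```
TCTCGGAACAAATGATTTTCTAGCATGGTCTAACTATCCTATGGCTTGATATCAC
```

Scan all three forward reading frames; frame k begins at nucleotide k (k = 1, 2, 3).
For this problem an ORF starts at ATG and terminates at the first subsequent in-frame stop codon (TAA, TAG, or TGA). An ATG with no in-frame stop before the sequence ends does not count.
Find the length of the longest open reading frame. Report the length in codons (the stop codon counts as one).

4

Frame 1: TCT CGG AAC AAA TGA TTT TCT AGC ATG GTC TAA CTA TCC TAT GGC TTG ATA TCA — ATG at 25, stop TAA at 31 → 9 nt.
Frame 2: CTC GGA ACA AAT GAT TTT CTA GCA TGG TCT AAC TAT CCT ATG GCT TGA TAT CAC — ATG at 41, stop TGA at 47 → 9 nt.
Frame 3: TCG GAA CAA ATG ATT TTC TAG CAT GGT CTA ACT ATC CTA TGG CTT GAT ATC — ATG at 12, stop TAG at 21 → 12 nt.
Longest: frame 3, positions 12–23, 12 nt = 4 codons = 3 aa. → 4 codons.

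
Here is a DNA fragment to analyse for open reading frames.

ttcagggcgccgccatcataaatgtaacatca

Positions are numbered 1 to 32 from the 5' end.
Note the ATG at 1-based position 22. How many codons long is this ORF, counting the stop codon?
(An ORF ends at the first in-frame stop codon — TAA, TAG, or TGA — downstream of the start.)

2

Codons from position 22: ATG (22–24), TAA (25–27).
TAA is the first in-frame stop; that's 2 codons including the stop.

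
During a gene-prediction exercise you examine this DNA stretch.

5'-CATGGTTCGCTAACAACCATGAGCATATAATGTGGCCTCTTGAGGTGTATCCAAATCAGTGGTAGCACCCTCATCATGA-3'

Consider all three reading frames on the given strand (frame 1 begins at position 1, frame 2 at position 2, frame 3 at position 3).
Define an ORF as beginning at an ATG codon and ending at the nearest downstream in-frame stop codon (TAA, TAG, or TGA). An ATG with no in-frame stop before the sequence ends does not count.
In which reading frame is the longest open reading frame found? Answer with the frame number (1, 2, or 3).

3

Frame 1: CAT GGT TCG CTA ACA ACC ATG AGC ATA TAA TGT GGC CTC TTG AGG TGT ATC CAA ATC AGT GGT AGC ACC CTC ATC ATG — ATG at 19, stop TAA at 28 → 12 nt.
Frame 2: ATG GTT CGC TAA CAA CCA TGA GCA TAT AAT GTG GCC TCT TGA GGT GTA TCC AAA TCA GTG GTA GCA CCC TCA TCA TGA — ATG at 2, stop TAA at 11 → 12 nt.
Frame 3: TGG TTC GCT AAC AAC CAT GAG CAT ATA ATG TGG CCT CTT GAG GTG TAT CCA AAT CAG TGG TAG CAC CCT CAT CAT — ATG at 30, stop TAG at 63 → 36 nt.
Longest ORF is 36 nt in frame 3 (positions 30–65).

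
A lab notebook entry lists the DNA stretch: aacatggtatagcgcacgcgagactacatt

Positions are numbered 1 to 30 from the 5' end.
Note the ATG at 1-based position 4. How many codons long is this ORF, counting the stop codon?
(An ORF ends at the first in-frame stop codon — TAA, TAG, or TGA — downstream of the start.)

Codons from position 4: ATG (4–6), GTA (7–9), TAG (10–12).
TAG is the first in-frame stop; that's 3 codons including the stop.

3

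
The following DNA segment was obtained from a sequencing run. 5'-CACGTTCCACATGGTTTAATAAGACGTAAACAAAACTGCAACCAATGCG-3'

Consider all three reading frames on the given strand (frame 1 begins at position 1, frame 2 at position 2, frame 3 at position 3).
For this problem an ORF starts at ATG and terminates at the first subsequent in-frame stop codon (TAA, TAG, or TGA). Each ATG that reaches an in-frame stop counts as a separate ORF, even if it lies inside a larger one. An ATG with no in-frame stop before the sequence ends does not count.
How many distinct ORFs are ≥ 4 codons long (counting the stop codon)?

0

Frame 1: CAC GTT CCA CAT GGT TTA ATA AGA CGT AAA CAA AAC TGC AAC CAA TGC — no ATG→stop ORF.
Frame 2: ACG TTC CAC ATG GTT TAA TAA GAC GTA AAC AAA ACT GCA ACC AAT GCG — ATG at 11, stop TAA at 17 → 9 nt.
Frame 3: CGT TCC ACA TGG TTT AAT AAG ACG TAA ACA AAA CTG CAA CCA ATG — no ATG→stop ORF.
No ORF reaches 4 codons. Count = 0.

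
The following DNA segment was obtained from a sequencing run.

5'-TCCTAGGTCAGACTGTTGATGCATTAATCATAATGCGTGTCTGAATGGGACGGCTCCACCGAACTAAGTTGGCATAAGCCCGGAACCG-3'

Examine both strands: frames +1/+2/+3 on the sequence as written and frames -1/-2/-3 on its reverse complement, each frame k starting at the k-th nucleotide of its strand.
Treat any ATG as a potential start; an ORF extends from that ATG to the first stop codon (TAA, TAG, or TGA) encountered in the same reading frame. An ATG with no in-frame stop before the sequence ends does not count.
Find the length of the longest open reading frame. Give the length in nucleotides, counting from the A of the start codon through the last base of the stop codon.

33

Reverse complement (5'→3'): CGGTTCCGGGCTTATGCCAACTTAGTTCGGTGGAGCCGTCCCATTCAGACACGCATTATGATTAATGCATCAACAGTCTGACCTAGGA
Frame +1: TCC TAG GTC AGA CTG TTG ATG CAT TAA TCA TAA TGC GTG TCT GAA TGG GAC GGC TCC ACC GAA CTA AGT TGG CAT AAG CCC GGA ACC — ATG at 19, stop TAA at 25 → 9 nt.
Frame +2: CCT AGG TCA GAC TGT TGA TGC ATT AAT CAT AAT GCG TGT CTG AAT GGG ACG GCT CCA CCG AAC TAA GTT GGC ATA AGC CCG GAA CCG — no ATG→stop ORF.
Frame +3: CTA GGT CAG ACT GTT GAT GCA TTA ATC ATA ATG CGT GTC TGA ATG GGA CGG CTC CAC CGA ACT AAG TTG GCA TAA GCC CGG AAC — ATG at 33, stop TGA at 42 → 12 nt; ATG at 45, stop TAA at 75 → 33 nt.
Frame -1: CGG TTC CGG GCT TAT GCC AAC TTA GTT CGG TGG AGC CGT CCC ATT CAG ACA CGC ATT ATG ATT AAT GCA TCA ACA GTC TGA CCT AGG — ATG at 58, stop TGA at 79 → 24 nt.
Frame -2: GGT TCC GGG CTT ATG CCA ACT TAG TTC GGT GGA GCC GTC CCA TTC AGA CAC GCA TTA TGA TTA ATG CAT CAA CAG TCT GAC CTA GGA — ATG at 14, stop TAG at 23 → 12 nt.
Frame -3: GTT CCG GGC TTA TGC CAA CTT AGT TCG GTG GAG CCG TCC CAT TCA GAC ACG CAT TAT GAT TAA TGC ATC AAC AGT CTG ACC TAG — no ATG→stop ORF.
Longest: frame +3, positions 45–77, 33 nt = 11 codons = 10 aa. → 33 nucleotides.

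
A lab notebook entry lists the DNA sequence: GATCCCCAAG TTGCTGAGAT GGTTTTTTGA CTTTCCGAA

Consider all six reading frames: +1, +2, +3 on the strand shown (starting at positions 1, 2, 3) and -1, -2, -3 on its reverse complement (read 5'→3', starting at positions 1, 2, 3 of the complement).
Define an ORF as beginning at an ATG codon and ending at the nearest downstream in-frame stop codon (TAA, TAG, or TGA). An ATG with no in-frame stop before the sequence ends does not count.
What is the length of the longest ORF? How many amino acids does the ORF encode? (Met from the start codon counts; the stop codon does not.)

Reverse complement (5'→3'): TTCGGAAAGTCAAAAAACCATCTCAGCAACTTGGGGATC
Frame +1: GAT CCC CAA GTT GCT GAG ATG GTT TTT TGA CTT TCC GAA — ATG at 19, stop TGA at 28 → 12 nt.
Frame +2: ATC CCC AAG TTG CTG AGA TGG TTT TTT GAC TTT CCG — no ATG→stop ORF.
Frame +3: TCC CCA AGT TGC TGA GAT GGT TTT TTG ACT TTC CGA — no ATG→stop ORF.
Frame -1: TTC GGA AAG TCA AAA AAC CAT CTC AGC AAC TTG GGG ATC — no ATG→stop ORF.
Frame -2: TCG GAA AGT CAA AAA ACC ATC TCA GCA ACT TGG GGA — no ATG→stop ORF.
Frame -3: CGG AAA GTC AAA AAA CCA TCT CAG CAA CTT GGG GAT — no ATG→stop ORF.
Longest: frame +1, positions 19–30, 12 nt = 4 codons = 3 aa. → 3 amino acids.

3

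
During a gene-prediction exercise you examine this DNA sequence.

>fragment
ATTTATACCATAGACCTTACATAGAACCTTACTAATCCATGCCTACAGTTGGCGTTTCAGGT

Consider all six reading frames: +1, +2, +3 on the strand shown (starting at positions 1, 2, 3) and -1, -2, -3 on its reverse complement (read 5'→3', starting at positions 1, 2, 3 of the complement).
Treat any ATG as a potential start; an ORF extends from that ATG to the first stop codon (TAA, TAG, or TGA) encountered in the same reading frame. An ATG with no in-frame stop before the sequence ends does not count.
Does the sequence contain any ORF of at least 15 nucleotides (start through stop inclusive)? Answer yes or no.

no

Reverse complement (5'→3'): ACCTGAAACGCCAACTGTAGGCATGGATTAGTAAGGTTCTATGTAAGGTCTATGGTATAAAT
Frame +1: ATT TAT ACC ATA GAC CTT ACA TAG AAC CTT ACT AAT CCA TGC CTA CAG TTG GCG TTT CAG — no ATG→stop ORF.
Frame +2: TTT ATA CCA TAG ACC TTA CAT AGA ACC TTA CTA ATC CAT GCC TAC AGT TGG CGT TTC AGG — no ATG→stop ORF.
Frame +3: TTA TAC CAT AGA CCT TAC ATA GAA CCT TAC TAA TCC ATG CCT ACA GTT GGC GTT TCA GGT — no ATG→stop ORF.
Frame -1: ACC TGA AAC GCC AAC TGT AGG CAT GGA TTA GTA AGG TTC TAT GTA AGG TCT ATG GTA TAA — ATG at 52, stop TAA at 58 → 9 nt.
Frame -2: CCT GAA ACG CCA ACT GTA GGC ATG GAT TAG TAA GGT TCT ATG TAA GGT CTA TGG TAT AAA — ATG at 23, stop TAG at 29 → 9 nt; ATG at 41, stop TAA at 44 → 6 nt.
Frame -3: CTG AAA CGC CAA CTG TAG GCA TGG ATT AGT AAG GTT CTA TGT AAG GTC TAT GGT ATA AAT — no ATG→stop ORF.
Largest ORF found is 9 nucleotides < 15, so no.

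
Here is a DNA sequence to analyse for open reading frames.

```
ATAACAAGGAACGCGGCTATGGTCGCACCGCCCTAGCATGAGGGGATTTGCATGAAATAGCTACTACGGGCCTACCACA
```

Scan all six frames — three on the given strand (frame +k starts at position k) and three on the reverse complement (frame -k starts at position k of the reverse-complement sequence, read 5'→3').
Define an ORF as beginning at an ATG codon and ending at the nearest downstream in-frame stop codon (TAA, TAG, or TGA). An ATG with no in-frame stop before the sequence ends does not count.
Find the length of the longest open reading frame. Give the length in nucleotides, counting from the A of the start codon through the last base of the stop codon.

Reverse complement (5'→3'): TGTGGTAGGCCCGTAGTAGCTATTTCATGCAAATCCCCTCATGCTAGGGCGGTGCGACCATAGCCGCGTTCCTTGTTAT
Frame +1: ATA ACA AGG AAC GCG GCT ATG GTC GCA CCG CCC TAG CAT GAG GGG ATT TGC ATG AAA TAG CTA CTA CGG GCC TAC CAC — ATG at 19, stop TAG at 34 → 18 nt; ATG at 52, stop TAG at 58 → 9 nt.
Frame +2: TAA CAA GGA ACG CGG CTA TGG TCG CAC CGC CCT AGC ATG AGG GGA TTT GCA TGA AAT AGC TAC TAC GGG CCT ACC ACA — ATG at 38, stop TGA at 53 → 18 nt.
Frame +3: AAC AAG GAA CGC GGC TAT GGT CGC ACC GCC CTA GCA TGA GGG GAT TTG CAT GAA ATA GCT ACT ACG GGC CTA CCA — no ATG→stop ORF.
Frame -1: TGT GGT AGG CCC GTA GTA GCT ATT TCA TGC AAA TCC CCT CAT GCT AGG GCG GTG CGA CCA TAG CCG CGT TCC TTG TTA — no ATG→stop ORF.
Frame -2: GTG GTA GGC CCG TAG TAG CTA TTT CAT GCA AAT CCC CTC ATG CTA GGG CGG TGC GAC CAT AGC CGC GTT CCT TGT TAT — no ATG→stop ORF.
Frame -3: TGG TAG GCC CGT AGT AGC TAT TTC ATG CAA ATC CCC TCA TGC TAG GGC GGT GCG ACC ATA GCC GCG TTC CTT GTT — ATG at 27, stop TAG at 45 → 21 nt.
Longest: frame -3, positions 27–47, 21 nt = 7 codons = 6 aa. → 21 nucleotides.

21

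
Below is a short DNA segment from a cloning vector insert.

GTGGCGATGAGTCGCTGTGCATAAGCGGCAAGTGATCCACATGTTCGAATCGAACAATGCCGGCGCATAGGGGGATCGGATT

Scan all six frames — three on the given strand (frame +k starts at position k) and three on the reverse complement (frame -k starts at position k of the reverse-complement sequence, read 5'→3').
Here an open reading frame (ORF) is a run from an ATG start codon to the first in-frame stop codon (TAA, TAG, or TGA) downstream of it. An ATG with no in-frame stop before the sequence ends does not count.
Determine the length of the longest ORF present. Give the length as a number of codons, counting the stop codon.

10

Reverse complement (5'→3'): AATCCGATCCCCCTATGCGCCGGCATTGTTCGATTCGAACATGTGGATCACTTGCCGCTTATGCACAGCGACTCATCGCCAC
Frame +1: GTG GCG ATG AGT CGC TGT GCA TAA GCG GCA AGT GAT CCA CAT GTT CGA ATC GAA CAA TGC CGG CGC ATA GGG GGA TCG GAT — ATG at 7, stop TAA at 22 → 18 nt.
Frame +2: TGG CGA TGA GTC GCT GTG CAT AAG CGG CAA GTG ATC CAC ATG TTC GAA TCG AAC AAT GCC GGC GCA TAG GGG GAT CGG ATT — ATG at 41, stop TAG at 68 → 30 nt.
Frame +3: GGC GAT GAG TCG CTG TGC ATA AGC GGC AAG TGA TCC ACA TGT TCG AAT CGA ACA ATG CCG GCG CAT AGG GGG ATC GGA — no ATG→stop ORF.
Frame -1: AAT CCG ATC CCC CTA TGC GCC GGC ATT GTT CGA TTC GAA CAT GTG GAT CAC TTG CCG CTT ATG CAC AGC GAC TCA TCG CCA — no ATG→stop ORF.
Frame -2: ATC CGA TCC CCC TAT GCG CCG GCA TTG TTC GAT TCG AAC ATG TGG ATC ACT TGC CGC TTA TGC ACA GCG ACT CAT CGC CAC — no ATG→stop ORF.
Frame -3: TCC GAT CCC CCT ATG CGC CGG CAT TGT TCG ATT CGA ACA TGT GGA TCA CTT GCC GCT TAT GCA CAG CGA CTC ATC GCC — no ATG→stop ORF.
Longest: frame +2, positions 41–70, 30 nt = 10 codons = 9 aa. → 10 codons.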